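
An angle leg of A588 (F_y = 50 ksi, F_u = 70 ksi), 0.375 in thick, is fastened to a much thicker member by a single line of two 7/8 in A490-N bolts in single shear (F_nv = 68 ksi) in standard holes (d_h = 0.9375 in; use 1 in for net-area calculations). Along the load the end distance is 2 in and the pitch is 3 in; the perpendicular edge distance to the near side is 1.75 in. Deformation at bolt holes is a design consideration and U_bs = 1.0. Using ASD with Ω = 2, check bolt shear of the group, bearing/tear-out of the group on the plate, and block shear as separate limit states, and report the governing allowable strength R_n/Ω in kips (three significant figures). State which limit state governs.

Bolt shear: A_b = π·0.875²/4 = 0.6013 in²; R_n = 68 × 0.6013 × 2 × 1 = 81.78 kips → 81.78 / 2 = 40.9 kips.
Bearing: edge l_c = 1.531, r_n = 48.23 kips; interior l_c = 2.062, r_n = 55.13 kips; R_n = 48.23 + 1·55.13 = 103.4 kips → 51.7 kips.
Block shear: A_gv = 1.875, A_nv = 1.312, A_nt = 0.4688 in²; R_n = min(0.6F_uA_nv, 0.6F_yA_gv) + U_bs·F_u·A_nt = 87.94 kips → 44 kips.
Bolt shear governs: 40.9 kips.

40.9 kips (bolt shear governs)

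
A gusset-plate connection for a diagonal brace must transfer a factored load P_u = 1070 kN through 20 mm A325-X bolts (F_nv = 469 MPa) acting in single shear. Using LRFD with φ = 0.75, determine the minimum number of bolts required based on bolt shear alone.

A_b = π·20²/4 = 314.2 mm².
Per-bolt design strength φR_n = 0.75 × 469 × 314.2 × 1 / 1000 = 110.5 kN.
n ≥ 1070 / 110.5 = 9.683 → use 10 bolts.

10 bolts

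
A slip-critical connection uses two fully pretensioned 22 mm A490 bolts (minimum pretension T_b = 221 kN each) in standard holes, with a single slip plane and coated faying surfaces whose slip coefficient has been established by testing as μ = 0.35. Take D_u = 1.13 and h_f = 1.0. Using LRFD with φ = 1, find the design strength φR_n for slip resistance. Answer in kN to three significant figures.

175 kN

R_n = μ · D_u · h_f · T_b · n_s · n_b = 0.35 × 1.13 × 1.0 × 221 × 1 × 2 = 174.8 kN.
Design strength φR_n = 1 × 174.8 = 175 kN.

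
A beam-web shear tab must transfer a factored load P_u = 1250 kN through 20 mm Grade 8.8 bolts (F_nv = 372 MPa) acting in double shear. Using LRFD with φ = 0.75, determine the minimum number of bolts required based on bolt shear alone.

8 bolts

A_b = π·20²/4 = 314.2 mm².
Per-bolt design strength φR_n = 0.75 × 372 × 314.2 × 2 / 1000 = 175.3 kN.
n ≥ 1250 / 175.3 = 7.131 → use 8 bolts.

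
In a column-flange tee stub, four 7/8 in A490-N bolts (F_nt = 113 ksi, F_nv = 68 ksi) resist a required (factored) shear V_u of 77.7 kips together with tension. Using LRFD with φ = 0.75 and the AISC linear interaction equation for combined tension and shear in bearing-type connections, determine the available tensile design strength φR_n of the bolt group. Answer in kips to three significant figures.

136 kips

A_b = π·0.875²/4 = 0.6013 in²; f_rv = 77.7 / (4 × 0.6013) = 32.3 ksi.
F'_nt = 1.3 F_nt − (F_nt / φF_nv) f_rv = 1.3·113 − (113/(0.75·68))·32.3 = 75.32 ksi, capped at F_nt → F'_nt = 75.32 ksi.
R_n = F'_nt · A_b · n = 75.32 × 0.6013 × 4 = 181.2 kips.
Design strength φR_n = 0.75 × 181.2 = 136 kips.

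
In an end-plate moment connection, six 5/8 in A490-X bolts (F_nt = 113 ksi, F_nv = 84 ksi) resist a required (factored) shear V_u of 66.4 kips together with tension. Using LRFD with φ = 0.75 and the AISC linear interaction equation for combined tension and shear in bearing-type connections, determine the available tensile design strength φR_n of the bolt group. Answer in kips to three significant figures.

A_b = π·0.625²/4 = 0.3068 in²; f_rv = 66.4 / (6 × 0.3068) = 36.07 ksi.
F'_nt = 1.3 F_nt − (F_nt / φF_nv) f_rv = 1.3·113 − (113/(0.75·84))·36.07 = 82.2 ksi, capped at F_nt → F'_nt = 82.2 ksi.
R_n = F'_nt · A_b · n = 82.2 × 0.3068 × 6 = 151.3 kips.
Design strength φR_n = 0.75 × 151.3 = 113 kips.

113 kips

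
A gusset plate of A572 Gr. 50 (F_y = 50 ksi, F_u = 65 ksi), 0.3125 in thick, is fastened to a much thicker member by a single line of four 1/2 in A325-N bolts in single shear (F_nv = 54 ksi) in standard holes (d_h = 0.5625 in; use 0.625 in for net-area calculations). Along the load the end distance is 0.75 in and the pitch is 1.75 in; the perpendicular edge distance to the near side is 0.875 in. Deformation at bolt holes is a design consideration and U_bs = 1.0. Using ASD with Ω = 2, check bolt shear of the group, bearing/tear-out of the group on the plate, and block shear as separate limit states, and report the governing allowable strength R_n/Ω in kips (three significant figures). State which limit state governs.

21.2 kips (bolt shear governs)

Bolt shear: A_b = π·0.5²/4 = 0.1963 in²; R_n = 54 × 0.1963 × 4 × 1 = 42.41 kips → 42.41 / 2 = 21.2 kips.
Bearing: edge l_c = 0.4688, r_n = 11.43 kips; interior l_c = 1.188, r_n = 24.38 kips; R_n = 11.43 + 3·24.38 = 84.55 kips → 42.3 kips.
Block shear: A_gv = 1.875, A_nv = 1.191, A_nt = 0.1758 in²; R_n = min(0.6F_uA_nv, 0.6F_yA_gv) + U_bs·F_u·A_nt = 57.89 kips → 28.9 kips.
Bolt shear governs: 21.2 kips.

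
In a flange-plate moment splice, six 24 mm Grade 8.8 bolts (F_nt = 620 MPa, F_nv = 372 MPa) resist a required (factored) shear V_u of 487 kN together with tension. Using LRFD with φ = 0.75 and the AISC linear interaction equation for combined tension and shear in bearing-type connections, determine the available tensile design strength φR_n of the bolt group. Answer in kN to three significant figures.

829 kN

A_b = π·24²/4 = 452.4 mm²; f_rv = 487 × 1000 / (6 × 452.4) = 179.4 MPa.
F'_nt = 1.3 F_nt − (F_nt / φF_nv) f_rv = 1.3·620 − (620/(0.75·372))·179.4 = 407.3 MPa, capped at F_nt → F'_nt = 407.3 MPa.
R_n = F'_nt · A_b · n = 407.3 × 452.4 × 6 / 1000 = 1106 kN.
Design strength φR_n = 0.75 × 1106 = 829 kN.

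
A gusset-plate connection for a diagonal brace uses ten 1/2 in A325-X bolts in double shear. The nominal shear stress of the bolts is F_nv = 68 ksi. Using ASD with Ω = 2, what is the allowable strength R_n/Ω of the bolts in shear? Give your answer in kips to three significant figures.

A_b = π × 0.5² / 4 = 0.1963 in².
R_n = F_nv · A_b · n · n_s = 68 × 0.1963 × 10 × 2 = 267 kips.
Allowable strength R_n/Ω = 267 / 2 = 134 kips.

134 kips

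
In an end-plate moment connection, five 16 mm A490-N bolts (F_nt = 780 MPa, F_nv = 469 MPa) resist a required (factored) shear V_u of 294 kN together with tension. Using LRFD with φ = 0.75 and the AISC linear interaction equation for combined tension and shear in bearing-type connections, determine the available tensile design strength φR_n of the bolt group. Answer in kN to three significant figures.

A_b = π·16²/4 = 201.1 mm²; f_rv = 294 × 1000 / (5 × 201.1) = 292.4 MPa.
F'_nt = 1.3 F_nt − (F_nt / φF_nv) f_rv = 1.3·780 − (780/(0.75·469))·292.4 = 365.5 MPa, capped at F_nt → F'_nt = 365.5 MPa.
R_n = F'_nt · A_b · n = 365.5 × 201.1 × 5 / 1000 = 367.4 kN.
Design strength φR_n = 0.75 × 367.4 = 276 kN.

276 kN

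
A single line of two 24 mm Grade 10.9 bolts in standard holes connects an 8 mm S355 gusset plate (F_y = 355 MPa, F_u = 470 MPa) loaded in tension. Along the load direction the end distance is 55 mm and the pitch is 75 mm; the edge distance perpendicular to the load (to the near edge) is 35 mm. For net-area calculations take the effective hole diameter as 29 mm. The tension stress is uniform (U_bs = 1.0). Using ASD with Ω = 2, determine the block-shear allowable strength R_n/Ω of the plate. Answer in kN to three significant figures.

136 kN

Shear plane L_v = 55 + 1·75 = 130 mm; A_gv = 130 × 8 = 1040 mm².
A_nv = (130 − 1.5·29) × 8 = 692 mm².
A_nt = (35 − 0.5·29) × 8 = 164 mm².
0.6 F_u A_nv = 195.1 kN; 0.6 F_y A_gv = 221.5 kN → shear rupture governs the shear term.
R_n = 195.1 + 1.0 × 470 × 164 / 1000 = 272.2 kN.
Allowable strength R_n/Ω = 272.2 / 2 = 136 kN.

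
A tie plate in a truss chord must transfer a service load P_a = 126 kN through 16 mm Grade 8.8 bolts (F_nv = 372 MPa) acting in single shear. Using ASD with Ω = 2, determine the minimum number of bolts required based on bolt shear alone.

4 bolts

A_b = π·16²/4 = 201.1 mm².
Per-bolt allowable strength R_n/Ω = 372 × 201.1 × 1 / 1000 / 2 = 37.4 kN.
n ≥ 126 / 37.4 = 3.369 → use 4 bolts.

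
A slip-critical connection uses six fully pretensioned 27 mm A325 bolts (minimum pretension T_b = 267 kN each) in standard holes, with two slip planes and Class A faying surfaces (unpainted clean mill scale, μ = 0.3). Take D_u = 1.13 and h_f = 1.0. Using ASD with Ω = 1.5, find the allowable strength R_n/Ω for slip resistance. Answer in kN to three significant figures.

R_n = μ · D_u · h_f · T_b · n_s · n_b = 0.3 × 1.13 × 1.0 × 267 × 2 × 6 = 1086 kN.
Allowable strength R_n/Ω = 1086 / 1.5 = 724 kN.

724 kN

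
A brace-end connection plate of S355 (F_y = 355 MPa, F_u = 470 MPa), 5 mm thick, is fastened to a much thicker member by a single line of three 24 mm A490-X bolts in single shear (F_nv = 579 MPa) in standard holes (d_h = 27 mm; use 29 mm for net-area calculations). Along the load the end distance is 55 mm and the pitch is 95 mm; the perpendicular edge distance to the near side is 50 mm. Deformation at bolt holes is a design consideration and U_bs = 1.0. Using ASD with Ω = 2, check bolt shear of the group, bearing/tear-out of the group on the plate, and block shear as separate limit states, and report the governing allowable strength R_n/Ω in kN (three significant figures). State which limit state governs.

Bolt shear: A_b = π·24²/4 = 452.4 mm²; R_n = 579 × 452.4 × 3 × 1 / 1000 = 785.8 kN → 785.8 / 2 = 393 kN.
Bearing: edge l_c = 41.5, r_n = 117 kN; interior l_c = 68, r_n = 135.4 kN; R_n = 117 + 2·135.4 = 387.8 kN → 194 kN.
Block shear: A_gv = 1225, A_nv = 862.5, A_nt = 177.5 mm²; R_n = min(0.6F_uA_nv, 0.6F_yA_gv) + U_bs·F_u·A_nt = 326.7 kN → 163 kN.
Block shear governs: 163 kN.

163 kN (block shear governs)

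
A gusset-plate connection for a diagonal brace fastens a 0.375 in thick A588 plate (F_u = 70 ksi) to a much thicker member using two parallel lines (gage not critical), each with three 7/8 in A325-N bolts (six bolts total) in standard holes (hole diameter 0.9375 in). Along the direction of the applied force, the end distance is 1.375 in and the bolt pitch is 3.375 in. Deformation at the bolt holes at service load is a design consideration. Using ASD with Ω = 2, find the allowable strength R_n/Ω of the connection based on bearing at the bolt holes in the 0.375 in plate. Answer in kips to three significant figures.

139 kips

Per bolt r_n = 1.2 l_c t F_u ≤ 2.4 d t F_u; upper limit = 2.4 × 0.875 × 0.375 × 70 = 55.13 kips.
Edge bolt: l_c = 1.375 − 0.9375/2 = 0.9062 in → 1.2 × 0.9062 × 0.375 × 70 = 28.55 → r_n = 28.55 kips.
Interior bolts: l_c = 3.375 − 0.9375 = 2.438 in → 1.2 × 2.438 × 0.375 × 70 = 76.78 → r_n = 55.13 kips.
R_n = 2 × 28.55 + 4 × 55.13 = 277.6 kips.
Allowable strength R_n/Ω = 277.6 / 2 = 139 kips.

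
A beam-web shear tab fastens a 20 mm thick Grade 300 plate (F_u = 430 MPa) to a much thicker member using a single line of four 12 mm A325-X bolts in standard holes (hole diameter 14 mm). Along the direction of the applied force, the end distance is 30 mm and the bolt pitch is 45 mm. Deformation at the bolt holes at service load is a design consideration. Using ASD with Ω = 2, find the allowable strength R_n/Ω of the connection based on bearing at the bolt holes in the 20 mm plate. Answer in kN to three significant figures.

490 kN

Per bolt r_n = 1.2 l_c t F_u ≤ 2.4 d t F_u; upper limit = 2.4 × 12 × 20 × 430 / 1000 = 247.7 kN.
Edge bolt: l_c = 30 − 14/2 = 23 mm → 1.2 × 23 × 20 × 430 / 1000 = 237.4 → r_n = 237.4 kN.
Interior bolts: l_c = 45 − 14 = 31 mm → 1.2 × 31 × 20 × 430 / 1000 = 319.9 → r_n = 247.7 kN.
R_n = 1 × 237.4 + 3 × 247.7 = 980.4 kN.
Allowable strength R_n/Ω = 980.4 / 2 = 490 kN.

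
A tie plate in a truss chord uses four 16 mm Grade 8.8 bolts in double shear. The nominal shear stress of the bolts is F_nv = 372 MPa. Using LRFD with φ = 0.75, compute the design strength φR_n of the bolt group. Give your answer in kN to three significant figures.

A_b = π × 16² / 4 = 201.1 mm².
R_n = F_nv · A_b · n · n_s = 372 × 201.1 × 4 × 2 / 1000 = 598.4 kN.
Design strength φR_n = 0.75 × 598.4 = 449 kN.

449 kN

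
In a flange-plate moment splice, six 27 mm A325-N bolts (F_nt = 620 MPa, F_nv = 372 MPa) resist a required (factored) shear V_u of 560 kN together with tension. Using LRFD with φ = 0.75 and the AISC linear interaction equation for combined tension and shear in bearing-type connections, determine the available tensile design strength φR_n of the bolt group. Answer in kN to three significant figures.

1140 kN

A_b = π·27²/4 = 572.6 mm²; f_rv = 560 × 1000 / (6 × 572.6) = 163 MPa.
F'_nt = 1.3 F_nt − (F_nt / φF_nv) f_rv = 1.3·620 − (620/(0.75·372))·163 = 443.8 MPa, capped at F_nt → F'_nt = 443.8 MPa.
R_n = F'_nt · A_b · n = 443.8 × 572.6 × 6 / 1000 = 1524 kN.
Design strength φR_n = 0.75 × 1524 = 1140 kN.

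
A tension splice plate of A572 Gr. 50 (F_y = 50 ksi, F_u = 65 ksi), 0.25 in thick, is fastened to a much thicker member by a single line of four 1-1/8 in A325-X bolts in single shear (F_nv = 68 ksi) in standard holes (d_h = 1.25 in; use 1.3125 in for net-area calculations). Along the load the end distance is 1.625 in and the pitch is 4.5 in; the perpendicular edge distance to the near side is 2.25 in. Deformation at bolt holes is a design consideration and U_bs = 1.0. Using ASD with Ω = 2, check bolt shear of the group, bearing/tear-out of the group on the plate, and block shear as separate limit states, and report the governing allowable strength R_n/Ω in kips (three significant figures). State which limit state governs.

64.3 kips (block shear governs)

Bolt shear: A_b = π·1.125²/4 = 0.994 in²; R_n = 68 × 0.994 × 4 × 1 = 270.4 kips → 270.4 / 2 = 135 kips.
Bearing: edge l_c = 1, r_n = 19.5 kips; interior l_c = 3.25, r_n = 43.87 kips; R_n = 19.5 + 3·43.87 = 151.1 kips → 75.6 kips.
Block shear: A_gv = 3.781, A_nv = 2.633, A_nt = 0.3984 in²; R_n = min(0.6F_uA_nv, 0.6F_yA_gv) + U_bs·F_u·A_nt = 128.6 kips → 64.3 kips.
Block shear governs: 64.3 kips.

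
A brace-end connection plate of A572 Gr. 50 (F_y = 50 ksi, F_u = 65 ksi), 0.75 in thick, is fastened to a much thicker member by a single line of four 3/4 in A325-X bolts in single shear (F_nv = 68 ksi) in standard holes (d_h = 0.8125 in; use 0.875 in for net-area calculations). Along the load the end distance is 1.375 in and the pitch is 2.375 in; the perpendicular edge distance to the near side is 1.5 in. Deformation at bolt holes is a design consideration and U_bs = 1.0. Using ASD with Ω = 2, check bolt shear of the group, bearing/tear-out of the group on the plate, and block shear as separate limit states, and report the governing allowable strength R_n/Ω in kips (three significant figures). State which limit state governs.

Bolt shear: A_b = π·0.75²/4 = 0.4418 in²; R_n = 68 × 0.4418 × 4 × 1 = 120.2 kips → 120.2 / 2 = 60.1 kips.
Bearing: edge l_c = 0.9688, r_n = 56.67 kips; interior l_c = 1.562, r_n = 87.75 kips; R_n = 56.67 + 3·87.75 = 319.9 kips → 160 kips.
Block shear: A_gv = 6.375, A_nv = 4.078, A_nt = 0.7969 in²; R_n = min(0.6F_uA_nv, 0.6F_yA_gv) + U_bs·F_u·A_nt = 210.8 kips → 105 kips.
Bolt shear governs: 60.1 kips.

60.1 kips (bolt shear governs)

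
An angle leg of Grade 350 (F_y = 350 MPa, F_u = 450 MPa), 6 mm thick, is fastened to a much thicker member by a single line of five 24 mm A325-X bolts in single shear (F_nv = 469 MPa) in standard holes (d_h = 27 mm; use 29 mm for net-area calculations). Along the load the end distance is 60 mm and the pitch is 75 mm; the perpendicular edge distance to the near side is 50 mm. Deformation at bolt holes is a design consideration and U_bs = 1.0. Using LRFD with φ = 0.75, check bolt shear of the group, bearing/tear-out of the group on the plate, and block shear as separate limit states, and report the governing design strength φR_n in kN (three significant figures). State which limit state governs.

Bolt shear: A_b = π·24²/4 = 452.4 mm²; R_n = 469 × 452.4 × 5 × 1 / 1000 = 1061 kN → 0.75 × 1061 = 796 kN.
Bearing: edge l_c = 46.5, r_n = 150.7 kN; interior l_c = 48, r_n = 155.5 kN; R_n = 150.7 + 4·155.5 = 772.7 kN → 580 kN.
Block shear: A_gv = 2160, A_nv = 1377, A_nt = 213 mm²; R_n = min(0.6F_uA_nv, 0.6F_yA_gv) + U_bs·F_u·A_nt = 467.6 kN → 351 kN.
Block shear governs: 351 kN.

351 kN (block shear governs)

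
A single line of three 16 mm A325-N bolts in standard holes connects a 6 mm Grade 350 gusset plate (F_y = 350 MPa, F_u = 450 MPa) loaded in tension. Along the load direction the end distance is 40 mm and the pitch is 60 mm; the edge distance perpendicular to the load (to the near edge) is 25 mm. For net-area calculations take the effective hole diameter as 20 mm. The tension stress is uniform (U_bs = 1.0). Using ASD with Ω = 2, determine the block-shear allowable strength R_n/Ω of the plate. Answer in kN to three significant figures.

109 kN

Shear plane L_v = 40 + 2·60 = 160 mm; A_gv = 160 × 6 = 960 mm².
A_nv = (160 − 2.5·20) × 6 = 660 mm².
A_nt = (25 − 0.5·20) × 6 = 90 mm².
0.6 F_u A_nv = 178.2 kN; 0.6 F_y A_gv = 201.6 kN → shear rupture governs the shear term.
R_n = 178.2 + 1.0 × 450 × 90 / 1000 = 218.7 kN.
Allowable strength R_n/Ω = 218.7 / 2 = 109 kN.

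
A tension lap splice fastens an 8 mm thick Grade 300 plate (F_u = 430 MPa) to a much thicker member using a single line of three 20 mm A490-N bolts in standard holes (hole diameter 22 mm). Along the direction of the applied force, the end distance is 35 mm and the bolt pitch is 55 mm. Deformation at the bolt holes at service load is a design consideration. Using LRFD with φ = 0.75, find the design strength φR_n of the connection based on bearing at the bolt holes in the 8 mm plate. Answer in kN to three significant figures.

279 kN

Per bolt r_n = 1.2 l_c t F_u ≤ 2.4 d t F_u; upper limit = 2.4 × 20 × 8 × 430 / 1000 = 165.1 kN.
Edge bolt: l_c = 35 − 22/2 = 24 mm → 1.2 × 24 × 8 × 430 / 1000 = 99.07 → r_n = 99.07 kN.
Interior bolts: l_c = 55 − 22 = 33 mm → 1.2 × 33 × 8 × 430 / 1000 = 136.2 → r_n = 136.2 kN.
R_n = 1 × 99.07 + 2 × 136.2 = 371.5 kN.
Design strength φR_n = 0.75 × 371.5 = 279 kN.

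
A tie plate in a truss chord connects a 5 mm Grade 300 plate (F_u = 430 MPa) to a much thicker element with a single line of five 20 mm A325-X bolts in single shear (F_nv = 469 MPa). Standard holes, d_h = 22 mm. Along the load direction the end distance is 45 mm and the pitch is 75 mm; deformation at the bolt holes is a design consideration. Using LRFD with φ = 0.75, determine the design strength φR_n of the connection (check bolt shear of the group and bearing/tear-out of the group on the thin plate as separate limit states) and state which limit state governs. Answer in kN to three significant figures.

375 kN (bearing governs)

Bolt shear: A_b = π·20²/4 = 314.2 mm²; R_n = 469 × 314.2 × 5 × 1 / 1000 = 736.7 kN → 0.75 × 736.7 = 553 kN.
Bearing (1.2 l_c t F_u ≤ 2.4 d t F_u): upper limit = 2.4·20·5·430 / 1000 = 103.2 kN.
  Edge l_c = 45 − 22/2 = 34 → r_n = 87.72 kN; interior l_c = 75 − 22 = 53 → r_n = 103.2 kN.
  R_n,bearing = 1·87.72 + 4·103.2 = 500.5 kN → 0.75 × 500.5 = 375 kN.
Bearing governs: 375 kN.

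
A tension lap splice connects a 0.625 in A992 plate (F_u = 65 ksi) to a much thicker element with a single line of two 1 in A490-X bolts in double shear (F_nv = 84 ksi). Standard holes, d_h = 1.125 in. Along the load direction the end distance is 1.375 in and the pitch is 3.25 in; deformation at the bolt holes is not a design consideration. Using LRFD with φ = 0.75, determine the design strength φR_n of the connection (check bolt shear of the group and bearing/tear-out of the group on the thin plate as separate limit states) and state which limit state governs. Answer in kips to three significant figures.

Bolt shear: A_b = π·1²/4 = 0.7854 in²; R_n = 84 × 0.7854 × 2 × 2 = 263.9 kips → 0.75 × 263.9 = 198 kips.
Bearing (1.5 l_c t F_u ≤ 3.0 d t F_u): upper limit = 3.0·1·0.625·65 = 121.9 kips.
  Edge l_c = 1.375 − 1.125/2 = 0.8125 → r_n = 49.51 kips; interior l_c = 3.25 − 1.125 = 2.125 → r_n = 121.9 kips.
  R_n,bearing = 1·49.51 + 1·121.9 = 171.4 kips → 0.75 × 171.4 = 129 kips.
Bearing governs: 129 kips.

129 kips (bearing governs)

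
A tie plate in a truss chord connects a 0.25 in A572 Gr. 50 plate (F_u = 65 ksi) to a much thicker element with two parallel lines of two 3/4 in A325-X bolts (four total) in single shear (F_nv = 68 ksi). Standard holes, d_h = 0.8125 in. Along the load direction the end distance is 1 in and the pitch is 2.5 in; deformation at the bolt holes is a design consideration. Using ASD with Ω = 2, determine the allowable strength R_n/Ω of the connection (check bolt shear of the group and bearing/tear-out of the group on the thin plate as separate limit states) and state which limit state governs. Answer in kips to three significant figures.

Bolt shear: A_b = π·0.75²/4 = 0.4418 in²; R_n = 68 × 0.4418 × 4 × 1 = 120.2 kips → 120.2 / 2 = 60.1 kips.
Bearing (1.2 l_c t F_u ≤ 2.4 d t F_u): upper limit = 2.4·0.75·0.25·65 = 29.25 kips.
  Edge l_c = 1 − 0.8125/2 = 0.5938 → r_n = 11.58 kips; interior l_c = 2.5 − 0.8125 = 1.688 → r_n = 29.25 kips.
  R_n,bearing = 2·11.58 + 2·29.25 = 81.66 kips → 81.66 / 2 = 40.8 kips.
Bearing governs: 40.8 kips.

40.8 kips (bearing governs)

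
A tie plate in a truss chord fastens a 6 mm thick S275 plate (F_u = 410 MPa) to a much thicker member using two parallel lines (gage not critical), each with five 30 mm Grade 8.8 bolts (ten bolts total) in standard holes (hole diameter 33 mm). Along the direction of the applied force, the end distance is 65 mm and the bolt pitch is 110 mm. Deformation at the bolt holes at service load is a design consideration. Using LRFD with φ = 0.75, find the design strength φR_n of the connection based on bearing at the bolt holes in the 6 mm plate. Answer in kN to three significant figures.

Per bolt r_n = 1.2 l_c t F_u ≤ 2.4 d t F_u; upper limit = 2.4 × 30 × 6 × 410 / 1000 = 177.1 kN.
Edge bolt: l_c = 65 − 33/2 = 48.5 mm → 1.2 × 48.5 × 6 × 410 / 1000 = 143.2 → r_n = 143.2 kN.
Interior bolts: l_c = 110 − 33 = 77 mm → 1.2 × 77 × 6 × 410 / 1000 = 227.3 → r_n = 177.1 kN.
R_n = 2 × 143.2 + 8 × 177.1 = 1703 kN.
Design strength φR_n = 0.75 × 1703 = 1280 kN.

1280 kN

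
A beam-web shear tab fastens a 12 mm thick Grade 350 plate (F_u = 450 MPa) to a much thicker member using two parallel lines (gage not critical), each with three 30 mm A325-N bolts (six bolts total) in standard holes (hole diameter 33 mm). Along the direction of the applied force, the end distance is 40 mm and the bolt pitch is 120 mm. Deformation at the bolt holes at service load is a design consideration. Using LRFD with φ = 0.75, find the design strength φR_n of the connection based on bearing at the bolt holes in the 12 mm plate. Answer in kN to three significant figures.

1390 kN

Per bolt r_n = 1.2 l_c t F_u ≤ 2.4 d t F_u; upper limit = 2.4 × 30 × 12 × 450 / 1000 = 388.8 kN.
Edge bolt: l_c = 40 − 33/2 = 23.5 mm → 1.2 × 23.5 × 12 × 450 / 1000 = 152.3 → r_n = 152.3 kN.
Interior bolts: l_c = 120 − 33 = 87 mm → 1.2 × 87 × 12 × 450 / 1000 = 563.8 → r_n = 388.8 kN.
R_n = 2 × 152.3 + 4 × 388.8 = 1860 kN.
Design strength φR_n = 0.75 × 1860 = 1390 kN.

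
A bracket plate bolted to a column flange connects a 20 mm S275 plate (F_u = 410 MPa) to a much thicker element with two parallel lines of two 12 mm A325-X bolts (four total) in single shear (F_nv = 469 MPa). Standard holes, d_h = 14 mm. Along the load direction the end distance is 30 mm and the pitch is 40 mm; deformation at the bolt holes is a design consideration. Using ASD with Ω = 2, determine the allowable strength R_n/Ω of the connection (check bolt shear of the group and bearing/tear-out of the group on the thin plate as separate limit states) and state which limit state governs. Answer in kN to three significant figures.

Bolt shear: A_b = π·12²/4 = 113.1 mm²; R_n = 469 × 113.1 × 4 × 1 / 1000 = 212.2 kN → 212.2 / 2 = 106 kN.
Bearing (1.2 l_c t F_u ≤ 2.4 d t F_u): upper limit = 2.4·12·20·410 / 1000 = 236.2 kN.
  Edge l_c = 30 − 14/2 = 23 → r_n = 226.3 kN; interior l_c = 40 − 14 = 26 → r_n = 236.2 kN.
  R_n,bearing = 2·226.3 + 2·236.2 = 925 kN → 925 / 2 = 462 kN.
Bolt shear governs: 106 kN.

106 kN (bolt shear governs)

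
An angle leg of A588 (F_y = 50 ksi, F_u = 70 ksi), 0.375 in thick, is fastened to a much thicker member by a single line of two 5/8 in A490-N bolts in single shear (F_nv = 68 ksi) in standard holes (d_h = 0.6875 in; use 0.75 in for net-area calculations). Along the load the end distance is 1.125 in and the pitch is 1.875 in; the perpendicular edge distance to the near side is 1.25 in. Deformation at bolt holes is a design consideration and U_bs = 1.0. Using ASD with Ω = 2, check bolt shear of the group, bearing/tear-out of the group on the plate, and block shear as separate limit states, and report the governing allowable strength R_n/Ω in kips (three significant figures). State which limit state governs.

20.9 kips (bolt shear governs)

Bolt shear: A_b = π·0.625²/4 = 0.3068 in²; R_n = 68 × 0.3068 × 2 × 1 = 41.72 kips → 41.72 / 2 = 20.9 kips.
Bearing: edge l_c = 0.7812, r_n = 24.61 kips; interior l_c = 1.188, r_n = 37.41 kips; R_n = 24.61 + 1·37.41 = 62.02 kips → 31 kips.
Block shear: A_gv = 1.125, A_nv = 0.7031, A_nt = 0.3281 in²; R_n = min(0.6F_uA_nv, 0.6F_yA_gv) + U_bs·F_u·A_nt = 52.5 kips → 26.2 kips.
Bolt shear governs: 20.9 kips.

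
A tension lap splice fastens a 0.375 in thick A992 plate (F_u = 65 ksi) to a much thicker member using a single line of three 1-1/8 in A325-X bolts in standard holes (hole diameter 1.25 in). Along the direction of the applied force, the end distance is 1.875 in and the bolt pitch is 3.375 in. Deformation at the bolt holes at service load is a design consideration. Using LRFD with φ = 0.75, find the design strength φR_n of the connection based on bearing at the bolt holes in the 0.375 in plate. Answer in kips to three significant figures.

Per bolt r_n = 1.2 l_c t F_u ≤ 2.4 d t F_u; upper limit = 2.4 × 1.125 × 0.375 × 65 = 65.81 kips.
Edge bolt: l_c = 1.875 − 1.25/2 = 1.25 in → 1.2 × 1.25 × 0.375 × 65 = 36.56 → r_n = 36.56 kips.
Interior bolts: l_c = 3.375 − 1.25 = 2.125 in → 1.2 × 2.125 × 0.375 × 65 = 62.16 → r_n = 62.16 kips.
R_n = 1 × 36.56 + 2 × 62.16 = 160.9 kips.
Design strength φR_n = 0.75 × 160.9 = 121 kips.

121 kips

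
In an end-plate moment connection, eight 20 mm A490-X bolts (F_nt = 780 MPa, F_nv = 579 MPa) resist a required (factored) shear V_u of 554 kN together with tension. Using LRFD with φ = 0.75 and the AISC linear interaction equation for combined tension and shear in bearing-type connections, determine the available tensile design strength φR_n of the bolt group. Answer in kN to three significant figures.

A_b = π·20²/4 = 314.2 mm²; f_rv = 554 × 1000 / (8 × 314.2) = 220.4 MPa.
F'_nt = 1.3 F_nt − (F_nt / φF_nv) f_rv = 1.3·780 − (780/(0.75·579))·220.4 = 618.1 MPa, capped at F_nt → F'_nt = 618.1 MPa.
R_n = F'_nt · A_b · n = 618.1 × 314.2 × 8 / 1000 = 1553 kN.
Design strength φR_n = 0.75 × 1553 = 1170 kN.

1170 kN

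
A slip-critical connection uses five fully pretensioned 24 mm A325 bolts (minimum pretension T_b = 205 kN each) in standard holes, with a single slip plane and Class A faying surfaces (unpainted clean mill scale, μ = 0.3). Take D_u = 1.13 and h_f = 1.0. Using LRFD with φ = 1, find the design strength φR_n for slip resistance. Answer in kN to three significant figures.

347 kN

R_n = μ · D_u · h_f · T_b · n_s · n_b = 0.3 × 1.13 × 1.0 × 205 × 1 × 5 = 347.5 kN.
Design strength φR_n = 1 × 347.5 = 347 kN.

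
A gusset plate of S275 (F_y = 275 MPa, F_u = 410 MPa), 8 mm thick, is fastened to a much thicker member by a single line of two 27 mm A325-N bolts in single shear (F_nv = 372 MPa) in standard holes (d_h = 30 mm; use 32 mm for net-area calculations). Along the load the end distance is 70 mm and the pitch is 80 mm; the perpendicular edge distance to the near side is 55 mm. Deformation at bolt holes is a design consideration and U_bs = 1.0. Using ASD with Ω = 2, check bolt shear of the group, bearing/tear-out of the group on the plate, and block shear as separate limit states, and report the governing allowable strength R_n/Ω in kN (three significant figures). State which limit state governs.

163 kN (block shear governs)

Bolt shear: A_b = π·27²/4 = 572.6 mm²; R_n = 372 × 572.6 × 2 × 1 / 1000 = 426 kN → 426 / 2 = 213 kN.
Bearing: edge l_c = 55, r_n = 212.5 kN; interior l_c = 50, r_n = 196.8 kN; R_n = 212.5 + 1·196.8 = 409.3 kN → 205 kN.
Block shear: A_gv = 1200, A_nv = 816, A_nt = 312 mm²; R_n = min(0.6F_uA_nv, 0.6F_yA_gv) + U_bs·F_u·A_nt = 325.9 kN → 163 kN.
Block shear governs: 163 kN.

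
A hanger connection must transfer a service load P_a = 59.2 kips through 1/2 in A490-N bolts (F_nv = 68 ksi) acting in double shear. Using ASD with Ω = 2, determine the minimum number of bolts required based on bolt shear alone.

A_b = π·0.5²/4 = 0.1963 in².
Per-bolt allowable strength R_n/Ω = 68 × 0.1963 × 2 / 2 = 13.35 kips.
n ≥ 59.2 / 13.35 = 4.434 → use 5 bolts.

5 bolts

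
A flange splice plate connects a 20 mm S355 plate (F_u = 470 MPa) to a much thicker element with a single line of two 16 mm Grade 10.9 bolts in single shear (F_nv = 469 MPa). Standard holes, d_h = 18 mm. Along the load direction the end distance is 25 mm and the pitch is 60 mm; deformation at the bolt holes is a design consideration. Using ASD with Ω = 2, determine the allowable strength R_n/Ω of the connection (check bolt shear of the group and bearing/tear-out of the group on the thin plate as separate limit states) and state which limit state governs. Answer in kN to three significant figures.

Bolt shear: A_b = π·16²/4 = 201.1 mm²; R_n = 469 × 201.1 × 2 × 1 / 1000 = 188.6 kN → 188.6 / 2 = 94.3 kN.
Bearing (1.2 l_c t F_u ≤ 2.4 d t F_u): upper limit = 2.4·16·20·470 / 1000 = 361 kN.
  Edge l_c = 25 − 18/2 = 16 → r_n = 180.5 kN; interior l_c = 60 − 18 = 42 → r_n = 361 kN.
  R_n,bearing = 1·180.5 + 1·361 = 541.4 kN → 541.4 / 2 = 271 kN.
Bolt shear governs: 94.3 kN.

94.3 kN (bolt shear governs)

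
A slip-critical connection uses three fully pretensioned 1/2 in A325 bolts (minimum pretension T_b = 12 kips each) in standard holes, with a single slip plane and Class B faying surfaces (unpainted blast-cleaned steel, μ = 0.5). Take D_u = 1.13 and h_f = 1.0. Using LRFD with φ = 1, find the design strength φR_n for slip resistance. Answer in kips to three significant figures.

R_n = μ · D_u · h_f · T_b · n_s · n_b = 0.5 × 1.13 × 1.0 × 12 × 1 × 3 = 20.34 kips.
Design strength φR_n = 1 × 20.34 = 20.3 kips.

20.3 kips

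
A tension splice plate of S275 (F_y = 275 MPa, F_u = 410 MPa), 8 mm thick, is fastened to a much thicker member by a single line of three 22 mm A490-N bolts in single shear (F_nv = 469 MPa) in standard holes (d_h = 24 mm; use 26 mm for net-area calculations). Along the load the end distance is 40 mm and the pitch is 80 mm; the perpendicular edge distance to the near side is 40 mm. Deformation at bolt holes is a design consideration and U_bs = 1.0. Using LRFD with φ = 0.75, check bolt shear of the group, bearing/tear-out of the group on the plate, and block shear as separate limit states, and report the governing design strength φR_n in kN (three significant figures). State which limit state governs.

264 kN (block shear governs)

Bolt shear: A_b = π·22²/4 = 380.1 mm²; R_n = 469 × 380.1 × 3 × 1 / 1000 = 534.8 kN → 0.75 × 534.8 = 401 kN.
Bearing: edge l_c = 28, r_n = 110.2 kN; interior l_c = 56, r_n = 173.2 kN; R_n = 110.2 + 2·173.2 = 456.6 kN → 342 kN.
Block shear: A_gv = 1600, A_nv = 1080, A_nt = 216 mm²; R_n = min(0.6F_uA_nv, 0.6F_yA_gv) + U_bs·F_u·A_nt = 352.6 kN → 264 kN.
Block shear governs: 264 kN.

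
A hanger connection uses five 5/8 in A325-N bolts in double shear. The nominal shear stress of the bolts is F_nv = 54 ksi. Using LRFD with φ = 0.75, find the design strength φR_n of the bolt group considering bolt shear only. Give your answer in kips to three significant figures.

A_b = π × 0.625² / 4 = 0.3068 in².
R_n = F_nv · A_b · n · n_s = 54 × 0.3068 × 5 × 2 = 165.7 kips.
Design strength φR_n = 0.75 × 165.7 = 124 kips.

124 kips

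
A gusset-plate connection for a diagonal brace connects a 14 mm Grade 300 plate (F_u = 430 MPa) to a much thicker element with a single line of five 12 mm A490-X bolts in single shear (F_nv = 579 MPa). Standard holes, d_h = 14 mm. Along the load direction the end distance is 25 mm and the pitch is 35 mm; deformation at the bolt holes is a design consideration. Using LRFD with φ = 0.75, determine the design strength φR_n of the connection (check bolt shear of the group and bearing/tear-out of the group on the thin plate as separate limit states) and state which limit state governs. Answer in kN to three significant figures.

246 kN (bolt shear governs)

Bolt shear: A_b = π·12²/4 = 113.1 mm²; R_n = 579 × 113.1 × 5 × 1 / 1000 = 327.4 kN → 0.75 × 327.4 = 246 kN.
Bearing (1.2 l_c t F_u ≤ 2.4 d t F_u): upper limit = 2.4·12·14·430 / 1000 = 173.4 kN.
  Edge l_c = 25 − 14/2 = 18 → r_n = 130 kN; interior l_c = 35 − 14 = 21 → r_n = 151.7 kN.
  R_n,bearing = 1·130 + 4·151.7 = 736.8 kN → 0.75 × 736.8 = 553 kN.
Bolt shear governs: 246 kN.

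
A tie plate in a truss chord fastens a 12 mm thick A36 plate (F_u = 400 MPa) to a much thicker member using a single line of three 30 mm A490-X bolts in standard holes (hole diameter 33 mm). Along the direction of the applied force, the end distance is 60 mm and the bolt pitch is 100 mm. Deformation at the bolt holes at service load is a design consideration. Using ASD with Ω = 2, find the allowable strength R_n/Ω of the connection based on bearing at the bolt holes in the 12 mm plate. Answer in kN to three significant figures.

471 kN

Per bolt r_n = 1.2 l_c t F_u ≤ 2.4 d t F_u; upper limit = 2.4 × 30 × 12 × 400 / 1000 = 345.6 kN.
Edge bolt: l_c = 60 − 33/2 = 43.5 mm → 1.2 × 43.5 × 12 × 400 / 1000 = 250.6 → r_n = 250.6 kN.
Interior bolts: l_c = 100 − 33 = 67 mm → 1.2 × 67 × 12 × 400 / 1000 = 385.9 → r_n = 345.6 kN.
R_n = 1 × 250.6 + 2 × 345.6 = 941.8 kN.
Allowable strength R_n/Ω = 941.8 / 2 = 471 kN.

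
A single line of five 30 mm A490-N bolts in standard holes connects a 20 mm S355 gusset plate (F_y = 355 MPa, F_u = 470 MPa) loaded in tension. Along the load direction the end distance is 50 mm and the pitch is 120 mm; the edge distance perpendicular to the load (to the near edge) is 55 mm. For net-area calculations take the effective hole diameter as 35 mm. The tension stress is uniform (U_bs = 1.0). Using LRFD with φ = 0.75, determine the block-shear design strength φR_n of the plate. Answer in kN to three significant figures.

Shear plane L_v = 50 + 4·120 = 530 mm; A_gv = 530 × 20 = 10600 mm².
A_nv = (530 − 4.5·35) × 20 = 7450 mm².
A_nt = (55 − 0.5·35) × 20 = 750 mm².
0.6 F_u A_nv = 2101 kN; 0.6 F_y A_gv = 2258 kN → shear rupture governs the shear term.
R_n = 2101 + 1.0 × 470 × 750 / 1000 = 2453 kN.
Design strength φR_n = 0.75 × 2453 = 1840 kN.

1840 kN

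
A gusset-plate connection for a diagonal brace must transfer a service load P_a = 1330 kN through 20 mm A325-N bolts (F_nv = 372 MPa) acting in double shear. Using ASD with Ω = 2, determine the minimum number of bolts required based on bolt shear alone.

12 bolts

A_b = π·20²/4 = 314.2 mm².
Per-bolt allowable strength R_n/Ω = 372 × 314.2 × 2 / 1000 / 2 = 116.9 kN.
n ≥ 1330 / 116.9 = 11.38 → use 12 bolts.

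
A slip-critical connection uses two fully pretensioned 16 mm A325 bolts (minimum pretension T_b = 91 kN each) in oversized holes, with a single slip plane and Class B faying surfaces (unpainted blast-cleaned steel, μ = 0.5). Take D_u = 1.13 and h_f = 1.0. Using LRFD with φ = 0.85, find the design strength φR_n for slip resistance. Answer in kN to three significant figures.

87.4 kN

R_n = μ · D_u · h_f · T_b · n_s · n_b = 0.5 × 1.13 × 1.0 × 91 × 1 × 2 = 102.8 kN.
Design strength φR_n = 0.85 × 102.8 = 87.4 kN.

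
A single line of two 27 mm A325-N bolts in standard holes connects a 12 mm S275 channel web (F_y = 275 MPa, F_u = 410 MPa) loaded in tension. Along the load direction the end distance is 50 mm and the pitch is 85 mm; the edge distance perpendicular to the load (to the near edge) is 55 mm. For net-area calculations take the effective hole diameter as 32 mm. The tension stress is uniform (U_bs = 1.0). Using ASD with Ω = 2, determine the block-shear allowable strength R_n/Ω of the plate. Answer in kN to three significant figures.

Shear plane L_v = 50 + 1·85 = 135 mm; A_gv = 135 × 12 = 1620 mm².
A_nv = (135 − 1.5·32) × 12 = 1044 mm².
A_nt = (55 − 0.5·32) × 12 = 468 mm².
0.6 F_u A_nv = 256.8 kN; 0.6 F_y A_gv = 267.3 kN → shear rupture governs the shear term.
R_n = 256.8 + 1.0 × 410 × 468 / 1000 = 448.7 kN.
Allowable strength R_n/Ω = 448.7 / 2 = 224 kN.

224 kN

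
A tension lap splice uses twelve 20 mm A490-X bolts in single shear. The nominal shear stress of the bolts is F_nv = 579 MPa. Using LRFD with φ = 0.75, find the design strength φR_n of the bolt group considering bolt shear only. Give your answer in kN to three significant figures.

A_b = π × 20² / 4 = 314.2 mm².
R_n = F_nv · A_b · n · n_s = 579 × 314.2 × 12 × 1 / 1000 = 2183 kN.
Design strength φR_n = 0.75 × 2183 = 1640 kN.

1640 kN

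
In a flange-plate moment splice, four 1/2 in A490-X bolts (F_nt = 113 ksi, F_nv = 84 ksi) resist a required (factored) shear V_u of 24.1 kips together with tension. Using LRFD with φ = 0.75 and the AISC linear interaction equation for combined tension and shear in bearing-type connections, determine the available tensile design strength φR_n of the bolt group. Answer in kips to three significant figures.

54.1 kips

A_b = π·0.5²/4 = 0.1963 in²; f_rv = 24.1 / (4 × 0.1963) = 30.69 ksi.
F'_nt = 1.3 F_nt − (F_nt / φF_nv) f_rv = 1.3·113 − (113/(0.75·84))·30.69 = 91.86 ksi, capped at F_nt → F'_nt = 91.86 ksi.
R_n = F'_nt · A_b · n = 91.86 × 0.1963 × 4 = 72.15 kips.
Design strength φR_n = 0.75 × 72.15 = 54.1 kips.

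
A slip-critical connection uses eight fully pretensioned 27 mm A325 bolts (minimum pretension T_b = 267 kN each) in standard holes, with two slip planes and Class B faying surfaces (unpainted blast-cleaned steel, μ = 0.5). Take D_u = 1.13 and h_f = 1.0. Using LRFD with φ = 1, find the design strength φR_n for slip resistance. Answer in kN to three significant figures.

R_n = μ · D_u · h_f · T_b · n_s · n_b = 0.5 × 1.13 × 1.0 × 267 × 2 × 8 = 2414 kN.
Design strength φR_n = 1 × 2414 = 2410 kN.

2410 kN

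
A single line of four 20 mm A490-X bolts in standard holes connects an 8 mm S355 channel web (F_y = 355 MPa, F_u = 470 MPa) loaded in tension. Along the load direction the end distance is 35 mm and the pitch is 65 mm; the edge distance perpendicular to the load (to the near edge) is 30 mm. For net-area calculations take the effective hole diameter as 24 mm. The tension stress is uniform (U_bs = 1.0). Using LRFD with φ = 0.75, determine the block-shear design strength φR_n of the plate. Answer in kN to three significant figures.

298 kN

Shear plane L_v = 35 + 3·65 = 230 mm; A_gv = 230 × 8 = 1840 mm².
A_nv = (230 − 3.5·24) × 8 = 1168 mm².
A_nt = (30 − 0.5·24) × 8 = 144 mm².
0.6 F_u A_nv = 329.4 kN; 0.6 F_y A_gv = 391.9 kN → shear rupture governs the shear term.
R_n = 329.4 + 1.0 × 470 × 144 / 1000 = 397.1 kN.
Design strength φR_n = 0.75 × 397.1 = 298 kN.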